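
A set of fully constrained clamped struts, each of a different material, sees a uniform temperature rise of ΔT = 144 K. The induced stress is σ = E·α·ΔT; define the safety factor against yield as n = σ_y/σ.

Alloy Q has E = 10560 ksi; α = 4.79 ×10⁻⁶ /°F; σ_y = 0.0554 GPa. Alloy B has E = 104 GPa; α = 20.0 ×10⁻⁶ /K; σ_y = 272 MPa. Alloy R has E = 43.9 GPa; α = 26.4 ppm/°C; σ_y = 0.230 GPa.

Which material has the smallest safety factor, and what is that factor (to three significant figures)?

In consistent units (E in GPa, α in ×10⁻⁶/K, σ_y in MPa):
  alloy Q: E = 72.81, α = 8.62, σ_y = 55.40 → σ = 90.4 MPa, n = 0.613
  alloy B: E = 104.0, α = 20.0, σ_y = 272.0 → σ = 300 MPa, n = 0.908
  alloy R: E = 43.90, α = 26.4, σ_y = 230.0 → σ = 167 MPa, n = 1.38
Smallest n: alloy Q with n = 0.613.

alloy Q, n = 0.613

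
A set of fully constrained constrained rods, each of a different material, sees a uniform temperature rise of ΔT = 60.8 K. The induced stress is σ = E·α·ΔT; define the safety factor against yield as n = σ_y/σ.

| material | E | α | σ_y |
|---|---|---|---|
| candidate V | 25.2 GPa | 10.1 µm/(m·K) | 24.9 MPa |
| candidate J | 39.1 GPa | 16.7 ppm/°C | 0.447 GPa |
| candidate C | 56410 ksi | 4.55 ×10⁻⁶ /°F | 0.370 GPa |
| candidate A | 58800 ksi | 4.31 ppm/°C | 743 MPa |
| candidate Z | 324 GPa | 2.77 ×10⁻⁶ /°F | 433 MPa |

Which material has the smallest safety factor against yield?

With everything in SI (GPa, ×10⁻⁶/K, MPa):
  candidate V: E = 25.20, α = 10.1, σ_y = 24.90 → σ = 15.5 MPa, n = 1.61
  candidate J: E = 39.10, α = 16.7, σ_y = 447.0 → σ = 39.7 MPa, n = 11.3
  candidate C: E = 388.9, α = 8.19, σ_y = 370.0 → σ = 194 MPa, n = 1.91
  candidate A: E = 405.4, α = 4.31, σ_y = 743.0 → σ = 106 MPa, n = 6.99
  candidate Z: E = 324.0, α = 4.99, σ_y = 433.0 → σ = 98.2 MPa, n = 4.41
Candidate V has the lowest safety factor, n = 1.61.

candidate V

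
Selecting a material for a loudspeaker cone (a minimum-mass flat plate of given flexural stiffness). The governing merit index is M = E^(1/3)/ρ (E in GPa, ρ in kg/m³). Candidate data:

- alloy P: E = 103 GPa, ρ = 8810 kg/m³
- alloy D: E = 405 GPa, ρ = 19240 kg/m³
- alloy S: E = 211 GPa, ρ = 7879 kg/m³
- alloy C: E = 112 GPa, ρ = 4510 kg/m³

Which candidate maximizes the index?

Computing M directly (units already consistent):
  alloy C: M = 1.07×10⁻³
  alloy S: M = 0.756×10⁻³
  alloy P: M = 0.532×10⁻³
  alloy D: M = 0.385×10⁻³
Highest index: alloy C.

alloy C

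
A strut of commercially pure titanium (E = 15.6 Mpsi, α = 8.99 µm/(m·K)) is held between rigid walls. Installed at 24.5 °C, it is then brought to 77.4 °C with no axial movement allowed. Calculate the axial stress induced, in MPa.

51.2 MPa

E = 15.6 Mpsi = 107.6 GPa.
ΔT = 52.90 K. Constrained thermal stress σ = E·α·ΔT = 107.6×10³ MPa × 8.99×10⁻⁶ × 52.90 = 51.2 MPa (compressive).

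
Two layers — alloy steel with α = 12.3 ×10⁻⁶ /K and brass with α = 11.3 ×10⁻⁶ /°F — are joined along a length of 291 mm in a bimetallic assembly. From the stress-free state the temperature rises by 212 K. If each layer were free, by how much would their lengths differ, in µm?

496 µm

brass: α = 11.3×10⁻⁶/°F × 9/5 = 20.3×10⁻⁶/K.
Δα = |12.3 − 20.3|×10⁻⁶/K = 8.04×10⁻⁶/K.
ΔL_mismatch = Δα·L·ΔT = 8.04×10⁻⁶ × 291.0 mm × 212.0 K = 496 µm.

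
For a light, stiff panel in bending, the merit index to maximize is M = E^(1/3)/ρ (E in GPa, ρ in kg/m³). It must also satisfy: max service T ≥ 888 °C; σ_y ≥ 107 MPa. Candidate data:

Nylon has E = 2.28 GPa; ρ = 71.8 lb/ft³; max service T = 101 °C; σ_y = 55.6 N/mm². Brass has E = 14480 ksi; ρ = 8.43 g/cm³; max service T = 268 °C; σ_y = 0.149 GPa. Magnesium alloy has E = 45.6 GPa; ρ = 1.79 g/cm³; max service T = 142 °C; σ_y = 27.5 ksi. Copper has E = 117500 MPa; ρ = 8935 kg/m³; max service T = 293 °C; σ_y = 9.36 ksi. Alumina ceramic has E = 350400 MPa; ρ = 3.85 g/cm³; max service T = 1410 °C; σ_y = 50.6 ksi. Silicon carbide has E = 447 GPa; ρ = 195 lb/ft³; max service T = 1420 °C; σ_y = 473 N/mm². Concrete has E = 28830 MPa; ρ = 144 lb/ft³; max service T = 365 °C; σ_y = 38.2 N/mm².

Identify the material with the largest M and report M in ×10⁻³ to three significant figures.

Screen on constraints: max service T ≥ 888 °C; σ_y ≥ 107 MPa. Survivors: alumina ceramic, silicon carbide.
Normalizing units and computing the index:
  alumina ceramic: E = 350.4 GPa, ρ = 3850 kg/m³
  silicon carbide: E = 447.0 GPa, ρ = 3124 kg/m³
  silicon carbide: M = 2.45×10⁻³
  alumina ceramic: M = 1.83×10⁻³
Silicon carbide has the largest M.

silicon carbide, M = 2.45×10⁻³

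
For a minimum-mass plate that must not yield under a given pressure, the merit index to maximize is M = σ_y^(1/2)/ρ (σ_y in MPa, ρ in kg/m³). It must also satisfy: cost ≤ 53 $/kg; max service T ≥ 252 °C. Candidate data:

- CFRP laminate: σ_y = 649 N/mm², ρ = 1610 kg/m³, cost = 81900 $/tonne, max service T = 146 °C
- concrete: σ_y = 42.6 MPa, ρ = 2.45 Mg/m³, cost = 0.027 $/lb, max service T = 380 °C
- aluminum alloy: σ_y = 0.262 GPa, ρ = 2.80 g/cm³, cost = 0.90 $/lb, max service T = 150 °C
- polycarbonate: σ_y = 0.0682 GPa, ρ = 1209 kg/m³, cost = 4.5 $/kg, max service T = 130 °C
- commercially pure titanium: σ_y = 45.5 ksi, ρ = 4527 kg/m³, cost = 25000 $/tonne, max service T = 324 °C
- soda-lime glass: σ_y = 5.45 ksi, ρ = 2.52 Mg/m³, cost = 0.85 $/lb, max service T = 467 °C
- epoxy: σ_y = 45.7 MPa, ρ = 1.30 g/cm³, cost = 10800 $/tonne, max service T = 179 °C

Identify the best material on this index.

commercially pure titanium

Screen on constraints: cost ≤ 53 $/kg; max service T ≥ 252 °C. Survivors: concrete, commercially pure titanium, soda-lime glass.
Putting every candidate on a common basis:
  concrete: σ_y = 42.60 MPa, ρ = 2450 kg/m³
  commercially pure titanium: σ_y = 313.7 MPa, ρ = 4527 kg/m³
  soda-lime glass: σ_y = 37.58 MPa, ρ = 2520 kg/m³
  commercially pure titanium: M = 3.91×10⁻³
  concrete: M = 2.66×10⁻³
  soda-lime glass: M = 2.43×10⁻³
The maximum is for commercially pure titanium.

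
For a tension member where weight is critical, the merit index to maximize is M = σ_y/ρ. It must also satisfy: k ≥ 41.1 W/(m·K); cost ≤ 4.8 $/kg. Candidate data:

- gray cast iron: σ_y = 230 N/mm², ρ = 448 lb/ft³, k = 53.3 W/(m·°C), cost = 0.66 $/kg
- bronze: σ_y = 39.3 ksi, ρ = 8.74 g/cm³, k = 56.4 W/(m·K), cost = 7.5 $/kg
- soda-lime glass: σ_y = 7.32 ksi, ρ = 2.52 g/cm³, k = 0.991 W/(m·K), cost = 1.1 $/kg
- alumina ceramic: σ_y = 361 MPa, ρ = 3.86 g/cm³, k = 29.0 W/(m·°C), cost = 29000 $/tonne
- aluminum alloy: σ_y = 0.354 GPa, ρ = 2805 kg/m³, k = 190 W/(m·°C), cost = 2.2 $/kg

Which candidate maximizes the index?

aluminum alloy

Screen on constraints: k ≥ 41.1 W/(m·K); cost ≤ 4.8 $/kg. Survivors: gray cast iron, aluminum alloy.
In SI units:
  gray cast iron: σ_y = 230.0 MPa, ρ = 7176 kg/m³
  aluminum alloy: σ_y = 354.0 MPa, ρ = 2805 kg/m³
  aluminum alloy: M = 126 kN·m/kg
  gray cast iron: M = 32.1 kN·m/kg
Aluminum alloy has the largest M.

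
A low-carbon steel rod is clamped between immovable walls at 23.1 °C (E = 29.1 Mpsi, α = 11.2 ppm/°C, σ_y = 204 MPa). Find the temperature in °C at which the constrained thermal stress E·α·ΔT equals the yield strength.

E = 29.1 Mpsi = 200.6 GPa.
E·α·ΔT = 204.0 MPa ⇒ ΔT = 204.0 / (200.6×10³ × 11.2×10⁻⁶) = 90.78 K.
T = 23.1 + 90.78 = 113.9 °C.

114 °C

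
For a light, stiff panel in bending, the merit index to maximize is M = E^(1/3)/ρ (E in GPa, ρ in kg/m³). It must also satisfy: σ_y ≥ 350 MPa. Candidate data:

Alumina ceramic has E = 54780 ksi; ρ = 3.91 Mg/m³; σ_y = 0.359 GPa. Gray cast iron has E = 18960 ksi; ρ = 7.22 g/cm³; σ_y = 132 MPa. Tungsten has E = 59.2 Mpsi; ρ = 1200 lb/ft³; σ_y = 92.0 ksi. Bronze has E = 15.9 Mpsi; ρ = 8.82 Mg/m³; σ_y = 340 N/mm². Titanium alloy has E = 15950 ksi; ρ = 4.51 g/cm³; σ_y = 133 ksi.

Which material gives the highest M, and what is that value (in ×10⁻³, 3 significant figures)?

alumina ceramic, M = 1.85×10⁻³

Screen on constraints: σ_y ≥ 350 MPa. Survivors: alumina ceramic, tungsten, titanium alloy.
After converting to SI:
  alumina ceramic: E = 377.7 GPa, ρ = 3910 kg/m³
  tungsten: E = 408.2 GPa, ρ = 19220 kg/m³
  titanium alloy: E = 110.0 GPa, ρ = 4510 kg/m³
  alumina ceramic: M = 1.85×10⁻³
  titanium alloy: M = 1.06×10⁻³
  tungsten: M = 0.386×10⁻³
Highest index: alumina ceramic.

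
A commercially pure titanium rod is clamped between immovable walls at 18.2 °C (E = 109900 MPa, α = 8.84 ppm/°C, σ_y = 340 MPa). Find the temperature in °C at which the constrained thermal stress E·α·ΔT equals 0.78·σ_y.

E = 109900 MPa = 109.9 GPa.
E·α·ΔT = 265.2 MPa ⇒ ΔT = 265.2 / (109.9×10³ × 8.84×10⁻⁶) = 273.0 K.
T = 18.2 + 273.0 = 291.2 °C.

291 °C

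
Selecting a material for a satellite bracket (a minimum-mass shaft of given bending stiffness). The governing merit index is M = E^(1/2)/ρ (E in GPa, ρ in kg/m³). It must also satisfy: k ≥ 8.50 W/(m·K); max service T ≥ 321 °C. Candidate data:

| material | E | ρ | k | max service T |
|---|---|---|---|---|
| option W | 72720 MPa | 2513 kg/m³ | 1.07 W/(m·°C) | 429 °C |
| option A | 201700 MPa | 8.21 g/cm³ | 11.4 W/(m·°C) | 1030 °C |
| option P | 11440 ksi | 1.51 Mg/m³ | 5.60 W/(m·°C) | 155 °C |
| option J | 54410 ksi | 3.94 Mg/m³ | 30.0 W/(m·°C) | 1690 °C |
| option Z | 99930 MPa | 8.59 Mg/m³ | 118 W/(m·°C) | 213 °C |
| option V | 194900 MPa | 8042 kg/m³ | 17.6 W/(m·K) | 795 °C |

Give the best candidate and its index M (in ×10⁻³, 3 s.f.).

option J, M = 4.92×10⁻³

Screen on constraints: k ≥ 8.50 W/(m·K); max service T ≥ 321 °C. Survivors: option A, option J, option V.
Putting every candidate on a common basis:
  option A: E = 201.7 GPa, ρ = 8210 kg/m³
  option J: E = 375.1 GPa, ρ = 3940 kg/m³
  option V: E = 194.9 GPa, ρ = 8042 kg/m³
  option J: M = 4.92×10⁻³
  option V: M = 1.74×10⁻³
  option A: M = 1.73×10⁻³
The maximum is for option J.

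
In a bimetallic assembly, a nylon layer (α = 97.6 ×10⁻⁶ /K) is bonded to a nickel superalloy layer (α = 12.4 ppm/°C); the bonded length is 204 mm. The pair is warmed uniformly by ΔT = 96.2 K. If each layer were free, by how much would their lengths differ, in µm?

1670 µm

Δα = |97.6 − 12.4|×10⁻⁶/K = 85.2×10⁻⁶/K.
ΔL_mismatch = Δα·L·ΔT = 85.2×10⁻⁶ × 204.0 mm × 96.2 K = 1670 µm.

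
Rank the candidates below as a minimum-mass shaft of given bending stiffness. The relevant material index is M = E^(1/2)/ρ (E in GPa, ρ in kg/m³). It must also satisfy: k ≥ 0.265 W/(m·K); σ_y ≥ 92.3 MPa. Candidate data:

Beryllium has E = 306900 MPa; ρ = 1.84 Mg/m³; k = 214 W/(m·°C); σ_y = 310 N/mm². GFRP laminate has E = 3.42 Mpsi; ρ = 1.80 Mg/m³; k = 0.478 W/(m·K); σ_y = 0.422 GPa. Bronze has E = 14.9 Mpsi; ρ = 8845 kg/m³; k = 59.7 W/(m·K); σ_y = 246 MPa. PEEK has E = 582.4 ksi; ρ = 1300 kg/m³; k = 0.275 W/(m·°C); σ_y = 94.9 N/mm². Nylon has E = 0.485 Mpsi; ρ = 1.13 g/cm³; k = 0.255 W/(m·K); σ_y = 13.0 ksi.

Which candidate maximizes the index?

Screen on constraints: k ≥ 0.265 W/(m·K); σ_y ≥ 92.3 MPa. Survivors: beryllium, GFRP laminate, bronze, PEEK.
After converting to SI:
  beryllium: E = 306.9 GPa, ρ = 1840 kg/m³
  GFRP laminate: E = 23.58 GPa, ρ = 1800 kg/m³
  bronze: E = 102.7 GPa, ρ = 8845 kg/m³
  PEEK: E = 4.016 GPa, ρ = 1300 kg/m³
  beryllium: M = 9.52×10⁻³
  GFRP laminate: M = 2.70×10⁻³
  PEEK: M = 1.54×10⁻³
  bronze: M = 1.15×10⁻³
Highest index: beryllium.

beryllium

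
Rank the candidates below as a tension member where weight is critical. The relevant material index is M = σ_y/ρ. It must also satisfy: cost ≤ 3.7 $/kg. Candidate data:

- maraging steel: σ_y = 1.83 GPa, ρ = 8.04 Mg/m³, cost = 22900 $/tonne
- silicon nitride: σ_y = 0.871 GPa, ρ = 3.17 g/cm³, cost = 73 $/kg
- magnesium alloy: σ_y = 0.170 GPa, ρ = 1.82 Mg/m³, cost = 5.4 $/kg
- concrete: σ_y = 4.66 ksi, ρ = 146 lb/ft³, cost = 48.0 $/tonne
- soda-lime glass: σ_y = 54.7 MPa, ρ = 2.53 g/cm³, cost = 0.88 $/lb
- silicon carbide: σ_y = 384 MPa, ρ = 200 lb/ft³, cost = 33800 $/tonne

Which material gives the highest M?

soda-lime glass

Screen on constraints: cost ≤ 3.7 $/kg. Survivors: concrete, soda-lime glass.
After converting to SI:
  concrete: σ_y = 32.13 MPa, ρ = 2339 kg/m³
  soda-lime glass: σ_y = 54.70 MPa, ρ = 2530 kg/m³
  soda-lime glass: M = 21.6 kN·m/kg
  concrete: M = 13.7 kN·m/kg
Soda-lime glass has the largest M.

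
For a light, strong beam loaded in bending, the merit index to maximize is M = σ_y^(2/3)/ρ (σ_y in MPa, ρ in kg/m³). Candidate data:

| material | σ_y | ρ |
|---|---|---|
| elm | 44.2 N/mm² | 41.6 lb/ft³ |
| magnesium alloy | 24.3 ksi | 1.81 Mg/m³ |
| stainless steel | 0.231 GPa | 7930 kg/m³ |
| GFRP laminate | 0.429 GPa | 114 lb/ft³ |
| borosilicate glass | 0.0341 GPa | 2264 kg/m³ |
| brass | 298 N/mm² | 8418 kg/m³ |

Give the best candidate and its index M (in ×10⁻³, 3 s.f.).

GFRP laminate, M = 31.1×10⁻³

After converting to SI:
  elm: σ_y = 44.20 MPa, ρ = 666.4 kg/m³
  magnesium alloy: σ_y = 167.5 MPa, ρ = 1810 kg/m³
  stainless steel: σ_y = 231.0 MPa, ρ = 7930 kg/m³
  GFRP laminate: σ_y = 429.0 MPa, ρ = 1826 kg/m³
  borosilicate glass: σ_y = 34.10 MPa, ρ = 2264 kg/m³
  brass: σ_y = 298.0 MPa, ρ = 8418 kg/m³
  GFRP laminate: M = 31.1×10⁻³
  elm: M = 18.8×10⁻³
  magnesium alloy: M = 16.8×10⁻³
  brass: M = 5.30×10⁻³
  stainless steel: M = 4.75×10⁻³
  borosilicate glass: M = 4.64×10⁻³
GFRP laminate ranks first.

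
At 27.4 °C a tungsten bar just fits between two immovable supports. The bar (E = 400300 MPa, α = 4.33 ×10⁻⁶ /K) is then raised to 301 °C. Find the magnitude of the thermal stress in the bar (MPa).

474 MPa

E = 400300 MPa = 400.3 GPa.
ΔT = 273.6 K. Constrained thermal stress σ = E·α·ΔT = 400.3×10³ MPa × 4.33×10⁻⁶ × 273.6 = 474 MPa (compressive).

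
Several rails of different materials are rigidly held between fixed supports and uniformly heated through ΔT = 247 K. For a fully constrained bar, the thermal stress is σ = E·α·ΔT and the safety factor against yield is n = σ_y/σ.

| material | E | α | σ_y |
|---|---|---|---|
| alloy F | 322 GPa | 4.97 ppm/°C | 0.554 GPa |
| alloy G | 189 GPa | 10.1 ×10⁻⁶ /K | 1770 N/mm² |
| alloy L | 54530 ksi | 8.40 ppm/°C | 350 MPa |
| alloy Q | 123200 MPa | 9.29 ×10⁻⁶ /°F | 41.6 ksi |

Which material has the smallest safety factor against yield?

With everything in SI (GPa, ×10⁻⁶/K, MPa):
  alloy F: E = 322.0, α = 4.97, σ_y = 554.0 → σ = 395 MPa, n = 1.40
  alloy G: E = 189.0, α = 10.1, σ_y = 1770 → σ = 471 MPa, n = 3.75
  alloy L: E = 376.0, α = 8.40, σ_y = 350.0 → σ = 780 MPa, n = 0.449
  alloy Q: E = 123.2, α = 16.7, σ_y = 286.8 → σ = 509 MPa, n = 0.564
The minimum is alloy L at n = 0.449.

alloy L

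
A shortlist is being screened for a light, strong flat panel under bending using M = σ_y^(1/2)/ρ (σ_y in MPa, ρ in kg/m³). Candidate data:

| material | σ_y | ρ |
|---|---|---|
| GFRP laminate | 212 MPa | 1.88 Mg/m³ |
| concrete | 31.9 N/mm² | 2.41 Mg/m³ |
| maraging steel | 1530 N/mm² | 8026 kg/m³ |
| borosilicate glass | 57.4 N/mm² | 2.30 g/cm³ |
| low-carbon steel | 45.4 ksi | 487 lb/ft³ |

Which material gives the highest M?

GFRP laminate

After converting to SI:
  GFRP laminate: σ_y = 212.0 MPa, ρ = 1880 kg/m³
  concrete: σ_y = 31.90 MPa, ρ = 2410 kg/m³
  maraging steel: σ_y = 1530 MPa, ρ = 8026 kg/m³
  borosilicate glass: σ_y = 57.40 MPa, ρ = 2300 kg/m³
  low-carbon steel: σ_y = 313.0 MPa, ρ = 7801 kg/m³
  GFRP laminate: M = 7.74×10⁻³
  maraging steel: M = 4.87×10⁻³
  borosilicate glass: M = 3.29×10⁻³
  concrete: M = 2.34×10⁻³
  low-carbon steel: M = 2.27×10⁻³
The maximum is for GFRP laminate.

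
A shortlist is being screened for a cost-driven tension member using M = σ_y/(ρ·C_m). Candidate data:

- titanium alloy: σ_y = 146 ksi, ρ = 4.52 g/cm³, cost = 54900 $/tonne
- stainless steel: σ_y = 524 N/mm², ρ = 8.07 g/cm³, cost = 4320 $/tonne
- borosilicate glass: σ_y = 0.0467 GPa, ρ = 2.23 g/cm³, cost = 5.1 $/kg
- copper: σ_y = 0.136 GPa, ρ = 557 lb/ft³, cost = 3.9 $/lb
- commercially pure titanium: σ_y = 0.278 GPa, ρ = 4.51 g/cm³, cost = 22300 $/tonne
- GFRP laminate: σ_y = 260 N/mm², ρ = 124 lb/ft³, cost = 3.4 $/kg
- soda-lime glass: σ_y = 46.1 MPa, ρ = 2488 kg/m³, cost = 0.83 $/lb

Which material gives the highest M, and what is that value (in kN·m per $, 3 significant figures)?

GFRP laminate, M = 38.5 kN·m per $

Convert each candidate to consistent units, then evaluate M:
  titanium alloy: σ_y = 1007 MPa, ρ = 4520 kg/m³, cost = 54.90 $/kg
  stainless steel: σ_y = 524.0 MPa, ρ = 8070 kg/m³, cost = 4.320 $/kg
  borosilicate glass: σ_y = 46.70 MPa, ρ = 2230 kg/m³, cost = 5.100 $/kg
  copper: σ_y = 136.0 MPa, ρ = 8922 kg/m³, cost = 8.598 $/kg
  commercially pure titanium: σ_y = 278.0 MPa, ρ = 4510 kg/m³, cost = 22.30 $/kg
  GFRP laminate: σ_y = 260.0 MPa, ρ = 1986 kg/m³, cost = 3.400 $/kg
  soda-lime glass: σ_y = 46.10 MPa, ρ = 2488 kg/m³, cost = 1.830 $/kg
  GFRP laminate: M = 38.5 kN·m per $
  stainless steel: M = 15.0 kN·m per $
  soda-lime glass: M = 10.1 kN·m per $
  borosilicate glass: M = 4.11 kN·m per $
  titanium alloy: M = 4.06 kN·m per $
  commercially pure titanium: M = 2.76 kN·m per $
  copper: M = 1.77 kN·m per $
GFRP laminate ranks first.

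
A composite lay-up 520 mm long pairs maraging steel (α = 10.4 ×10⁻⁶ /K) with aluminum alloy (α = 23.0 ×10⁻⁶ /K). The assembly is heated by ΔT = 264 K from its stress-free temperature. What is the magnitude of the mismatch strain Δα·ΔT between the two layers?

Δα = |10.4 − 23.0|×10⁻⁶/K = 12.6×10⁻⁶/K.
Mismatch strain = Δα·ΔT = 12.6×10⁻⁶ × 264.0 = 3.33×10⁻³.

3.33×10⁻³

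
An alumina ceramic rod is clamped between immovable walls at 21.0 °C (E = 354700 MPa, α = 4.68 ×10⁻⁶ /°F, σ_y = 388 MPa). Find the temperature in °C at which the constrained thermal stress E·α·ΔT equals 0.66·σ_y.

107 °C

E = 354700 MPa = 354.7 GPa.
α = 4.68×10⁻⁶/°F × 9/5 = 8.42×10⁻⁶/K.
E·α·ΔT = 256.1 MPa ⇒ ΔT = 256.1 / (354.7×10³ × 8.42×10⁻⁶) = 85.70 K.
T = 21.0 + 85.70 = 106.7 °C.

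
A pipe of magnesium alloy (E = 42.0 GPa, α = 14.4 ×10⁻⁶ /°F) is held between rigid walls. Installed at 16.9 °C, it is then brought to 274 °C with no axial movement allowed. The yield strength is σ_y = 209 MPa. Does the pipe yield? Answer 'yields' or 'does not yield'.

yields

α = 14.4×10⁻⁶/°F × 9/5 = 25.9×10⁻⁶/K.
ΔT = 257.1 K. Constrained thermal stress σ = E·α·ΔT = 42.00×10³ MPa × 25.9×10⁻⁶ × 257.1 = 280 MPa (compressive).
Compare to σ_y = 209 MPa: σ ≥ σ_y, so it yields.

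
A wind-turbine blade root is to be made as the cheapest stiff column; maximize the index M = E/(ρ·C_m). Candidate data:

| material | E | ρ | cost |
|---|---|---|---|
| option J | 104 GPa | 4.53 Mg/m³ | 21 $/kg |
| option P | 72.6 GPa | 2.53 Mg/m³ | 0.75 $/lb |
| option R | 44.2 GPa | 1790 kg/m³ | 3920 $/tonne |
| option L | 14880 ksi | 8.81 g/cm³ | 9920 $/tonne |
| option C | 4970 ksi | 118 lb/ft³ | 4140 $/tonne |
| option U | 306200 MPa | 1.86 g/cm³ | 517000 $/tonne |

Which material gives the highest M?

Convert each candidate to consistent units, then evaluate M:
  option J: E = 104.0 GPa, ρ = 4530 kg/m³, cost = 21.00 $/kg
  option P: E = 72.60 GPa, ρ = 2530 kg/m³, cost = 1.653 $/kg
  option R: E = 44.20 GPa, ρ = 1790 kg/m³, cost = 3.920 $/kg
  option L: E = 102.6 GPa, ρ = 8810 kg/m³, cost = 9.920 $/kg
  option C: E = 34.27 GPa, ρ = 1890 kg/m³, cost = 4.140 $/kg
  option U: E = 306.2 GPa, ρ = 1860 kg/m³, cost = 517.0 $/kg
  option P: M = 17.4 MN·m per $
  option R: M = 6.30 MN·m per $
  option C: M = 4.38 MN·m per $
  option L: M = 1.17 MN·m per $
  option J: M = 1.09 MN·m per $
  option U: M = 0.318 MN·m per $
Highest index: option P.

option P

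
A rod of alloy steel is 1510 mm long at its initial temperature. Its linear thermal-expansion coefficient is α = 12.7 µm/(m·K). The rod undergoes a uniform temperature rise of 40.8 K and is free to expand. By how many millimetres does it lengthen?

0.782 mm

ΔL = α·L₀·ΔT = 12.7×10⁻⁶ × 1510 mm × 40.80 K = 0.782 mm.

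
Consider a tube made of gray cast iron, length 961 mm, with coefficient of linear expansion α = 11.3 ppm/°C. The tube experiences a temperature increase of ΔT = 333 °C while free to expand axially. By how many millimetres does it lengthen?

3.62 mm

ΔL = α·L₀·ΔT = 11.3×10⁻⁶ × 961 mm × 333.0 K = 3.62 mm.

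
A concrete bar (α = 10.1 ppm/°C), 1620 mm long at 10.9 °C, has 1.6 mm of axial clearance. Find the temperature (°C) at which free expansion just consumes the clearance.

α·L₀·ΔT = 1.6 mm ⇒ ΔT = 1.6 / (10.1×10⁻⁶ × 1620.0) = 97.79 K.
T = 10.9 + 97.79 = 108.7 °C.

109 °C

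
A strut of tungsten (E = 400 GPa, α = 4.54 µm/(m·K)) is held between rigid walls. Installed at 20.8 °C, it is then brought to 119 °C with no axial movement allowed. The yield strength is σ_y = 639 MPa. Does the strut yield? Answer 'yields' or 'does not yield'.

ΔT = 98.20 K. Constrained thermal stress σ = E·α·ΔT = 400.0×10³ MPa × 4.54×10⁻⁶ × 98.20 = 178 MPa (compressive).
Compare to σ_y = 639 MPa: σ < σ_y, so it does not yield.

does not yield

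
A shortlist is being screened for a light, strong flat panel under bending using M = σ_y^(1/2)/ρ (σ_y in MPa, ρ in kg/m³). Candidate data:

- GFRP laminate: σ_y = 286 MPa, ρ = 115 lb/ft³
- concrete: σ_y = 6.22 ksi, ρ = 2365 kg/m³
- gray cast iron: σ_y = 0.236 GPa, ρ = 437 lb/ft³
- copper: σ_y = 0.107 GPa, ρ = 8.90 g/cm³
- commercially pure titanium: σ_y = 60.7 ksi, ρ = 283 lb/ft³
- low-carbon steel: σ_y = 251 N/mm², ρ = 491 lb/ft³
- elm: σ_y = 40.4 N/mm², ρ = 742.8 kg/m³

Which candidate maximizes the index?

GFRP laminate

Normalizing units and computing the index:
  GFRP laminate: σ_y = 286.0 MPa, ρ = 1842 kg/m³
  concrete: σ_y = 42.89 MPa, ρ = 2365 kg/m³
  gray cast iron: σ_y = 236.0 MPa, ρ = 7000 kg/m³
  copper: σ_y = 107.0 MPa, ρ = 8900 kg/m³
  commercially pure titanium: σ_y = 418.5 MPa, ρ = 4533 kg/m³
  low-carbon steel: σ_y = 251.0 MPa, ρ = 7865 kg/m³
  elm: σ_y = 40.40 MPa, ρ = 742.8 kg/m³
  GFRP laminate: M = 9.18×10⁻³
  elm: M = 8.56×10⁻³
  commercially pure titanium: M = 4.51×10⁻³
  concrete: M = 2.77×10⁻³
  gray cast iron: M = 2.19×10⁻³
  low-carbon steel: M = 2.01×10⁻³
  copper: M = 1.16×10⁻³
GFRP laminate has the largest M.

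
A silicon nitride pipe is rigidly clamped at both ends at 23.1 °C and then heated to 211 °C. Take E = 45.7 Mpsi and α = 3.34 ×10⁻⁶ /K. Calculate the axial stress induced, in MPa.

198 MPa

E = 45.7 Mpsi = 315.1 GPa.
ΔT = 187.9 K. Constrained thermal stress σ = E·α·ΔT = 315.1×10³ MPa × 3.34×10⁻⁶ × 187.9 = 198 MPa (compressive).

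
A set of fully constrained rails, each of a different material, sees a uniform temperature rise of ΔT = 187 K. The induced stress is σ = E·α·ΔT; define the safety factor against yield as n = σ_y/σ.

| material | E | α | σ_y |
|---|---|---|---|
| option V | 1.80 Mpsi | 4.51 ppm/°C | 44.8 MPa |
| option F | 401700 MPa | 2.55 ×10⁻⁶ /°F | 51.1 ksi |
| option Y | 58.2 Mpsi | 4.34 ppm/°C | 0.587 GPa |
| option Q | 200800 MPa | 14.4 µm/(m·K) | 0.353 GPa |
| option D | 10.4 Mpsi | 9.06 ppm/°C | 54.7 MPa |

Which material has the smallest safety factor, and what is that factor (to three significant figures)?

option D, n = 0.450

With everything in SI (GPa, ×10⁻⁶/K, MPa):
  option V: E = 12.41, α = 4.51, σ_y = 44.80 → σ = 10.5 MPa, n = 4.28
  option F: E = 401.7, α = 4.59, σ_y = 352.3 → σ = 345 MPa, n = 1.02
  option Y: E = 401.3, α = 4.34, σ_y = 587.0 → σ = 326 MPa, n = 1.80
  option Q: E = 200.8, α = 14.4, σ_y = 353.0 → σ = 541 MPa, n = 0.653
  option D: E = 71.71, α = 9.06, σ_y = 54.70 → σ = 121 MPa, n = 0.450
Option D has the lowest safety factor, n = 0.450.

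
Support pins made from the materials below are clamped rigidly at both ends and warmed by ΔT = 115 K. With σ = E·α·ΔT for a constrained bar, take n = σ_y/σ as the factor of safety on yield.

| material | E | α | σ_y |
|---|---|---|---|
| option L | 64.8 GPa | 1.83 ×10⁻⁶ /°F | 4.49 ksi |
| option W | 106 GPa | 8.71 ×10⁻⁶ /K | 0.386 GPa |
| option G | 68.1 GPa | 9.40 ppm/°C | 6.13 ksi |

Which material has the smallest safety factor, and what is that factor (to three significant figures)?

option G, n = 0.574

Per material, after unit conversion:
  option L: E = 64.80, α = 3.29, σ_y = 30.96 → σ = 24.5 MPa, n = 1.26
  option W: E = 106.0, α = 8.71, σ_y = 386.0 → σ = 106 MPa, n = 3.64
  option G: E = 68.10, α = 9.40, σ_y = 42.26 → σ = 73.6 MPa, n = 0.574
Option G has the lowest safety factor, n = 0.574.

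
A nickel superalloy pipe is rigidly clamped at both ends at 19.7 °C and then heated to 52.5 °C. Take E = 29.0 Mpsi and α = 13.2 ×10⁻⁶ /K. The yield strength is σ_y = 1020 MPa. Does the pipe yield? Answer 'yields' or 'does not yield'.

E = 29.0 Mpsi = 199.9 GPa.
ΔT = 32.80 K. Constrained thermal stress σ = E·α·ΔT = 199.9×10³ MPa × 13.2×10⁻⁶ × 32.80 = 86.6 MPa (compressive).
Compare to σ_y = 1020 MPa: σ < σ_y, so it does not yield.

does not yield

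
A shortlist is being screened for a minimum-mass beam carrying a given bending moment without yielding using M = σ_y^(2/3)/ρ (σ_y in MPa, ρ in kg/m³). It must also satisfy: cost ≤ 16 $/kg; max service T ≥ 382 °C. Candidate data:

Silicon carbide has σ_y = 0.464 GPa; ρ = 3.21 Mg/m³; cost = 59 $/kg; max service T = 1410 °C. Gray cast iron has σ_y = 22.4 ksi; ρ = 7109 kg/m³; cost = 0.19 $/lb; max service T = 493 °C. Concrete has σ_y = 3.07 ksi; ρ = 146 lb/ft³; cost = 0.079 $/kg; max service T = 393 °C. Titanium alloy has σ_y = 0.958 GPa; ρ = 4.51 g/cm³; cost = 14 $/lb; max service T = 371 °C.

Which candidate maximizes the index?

Screen on constraints: cost ≤ 16 $/kg; max service T ≥ 382 °C. Survivors: gray cast iron, concrete.
In SI units:
  gray cast iron: σ_y = 154.4 MPa, ρ = 7109 kg/m³
  concrete: σ_y = 21.17 MPa, ρ = 2339 kg/m³
  gray cast iron: M = 4.05×10⁻³
  concrete: M = 3.27×10⁻³
Gray cast iron ranks first.

gray cast iron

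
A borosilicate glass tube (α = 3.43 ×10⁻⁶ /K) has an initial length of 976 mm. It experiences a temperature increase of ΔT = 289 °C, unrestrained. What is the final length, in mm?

976.97 mm

ΔL = α·L₀·ΔT = 3.43×10⁻⁶ × 976 mm × 289.0 K = 0.967 mm.
L = L₀ + ΔL = 976 + 0.967 = 976.97 mm.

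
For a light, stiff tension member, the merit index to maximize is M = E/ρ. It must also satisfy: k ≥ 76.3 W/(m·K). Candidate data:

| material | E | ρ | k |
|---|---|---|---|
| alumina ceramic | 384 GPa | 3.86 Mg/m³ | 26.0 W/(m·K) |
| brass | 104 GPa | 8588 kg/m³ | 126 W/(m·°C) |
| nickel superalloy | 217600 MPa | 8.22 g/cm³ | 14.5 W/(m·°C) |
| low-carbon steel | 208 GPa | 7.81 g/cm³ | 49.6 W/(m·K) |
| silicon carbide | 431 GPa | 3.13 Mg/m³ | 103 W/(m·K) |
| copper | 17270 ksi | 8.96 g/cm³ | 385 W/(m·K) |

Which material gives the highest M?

silicon carbide

Screen on constraints: k ≥ 76.3 W/(m·K). Survivors: brass, silicon carbide, copper.
Convert each candidate to consistent units, then evaluate M:
  brass: E = 104.0 GPa, ρ = 8588 kg/m³
  silicon carbide: E = 431.0 GPa, ρ = 3130 kg/m³
  copper: E = 119.1 GPa, ρ = 8960 kg/m³
  silicon carbide: M = 138 MN·m/kg
  copper: M = 13.3 MN·m/kg
  brass: M = 12.1 MN·m/kg
The maximum is for silicon carbide.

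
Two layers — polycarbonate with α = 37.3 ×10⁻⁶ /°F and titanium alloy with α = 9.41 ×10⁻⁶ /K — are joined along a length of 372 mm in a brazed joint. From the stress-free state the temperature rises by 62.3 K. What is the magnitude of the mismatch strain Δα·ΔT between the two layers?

3.60×10⁻³

polycarbonate: α = 37.3×10⁻⁶/°F × 9/5 = 67.1×10⁻⁶/K.
Δα = |67.1 − 9.41|×10⁻⁶/K = 57.7×10⁻⁶/K.
Mismatch strain = Δα·ΔT = 57.7×10⁻⁶ × 62.3 = 3.60×10⁻³.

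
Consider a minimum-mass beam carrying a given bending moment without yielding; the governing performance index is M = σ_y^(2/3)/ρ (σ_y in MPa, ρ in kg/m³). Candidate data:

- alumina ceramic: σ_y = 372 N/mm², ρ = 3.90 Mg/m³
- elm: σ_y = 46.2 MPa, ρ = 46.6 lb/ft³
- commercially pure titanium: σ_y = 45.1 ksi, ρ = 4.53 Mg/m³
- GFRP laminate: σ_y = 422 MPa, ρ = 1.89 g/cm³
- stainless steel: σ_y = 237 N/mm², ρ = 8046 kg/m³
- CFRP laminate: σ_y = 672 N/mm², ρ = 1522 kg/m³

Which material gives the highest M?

CFRP laminate

Putting every candidate on a common basis:
  alumina ceramic: σ_y = 372.0 MPa, ρ = 3900 kg/m³
  elm: σ_y = 46.20 MPa, ρ = 746.5 kg/m³
  commercially pure titanium: σ_y = 311.0 MPa, ρ = 4530 kg/m³
  GFRP laminate: σ_y = 422.0 MPa, ρ = 1890 kg/m³
  stainless steel: σ_y = 237.0 MPa, ρ = 8046 kg/m³
  CFRP laminate: σ_y = 672.0 MPa, ρ = 1522 kg/m³
  CFRP laminate: M = 50.4×10⁻³
  GFRP laminate: M = 29.8×10⁻³
  elm: M = 17.2×10⁻³
  alumina ceramic: M = 13.3×10⁻³
  commercially pure titanium: M = 10.1×10⁻³
  stainless steel: M = 4.76×10⁻³
Highest index: CFRP laminate.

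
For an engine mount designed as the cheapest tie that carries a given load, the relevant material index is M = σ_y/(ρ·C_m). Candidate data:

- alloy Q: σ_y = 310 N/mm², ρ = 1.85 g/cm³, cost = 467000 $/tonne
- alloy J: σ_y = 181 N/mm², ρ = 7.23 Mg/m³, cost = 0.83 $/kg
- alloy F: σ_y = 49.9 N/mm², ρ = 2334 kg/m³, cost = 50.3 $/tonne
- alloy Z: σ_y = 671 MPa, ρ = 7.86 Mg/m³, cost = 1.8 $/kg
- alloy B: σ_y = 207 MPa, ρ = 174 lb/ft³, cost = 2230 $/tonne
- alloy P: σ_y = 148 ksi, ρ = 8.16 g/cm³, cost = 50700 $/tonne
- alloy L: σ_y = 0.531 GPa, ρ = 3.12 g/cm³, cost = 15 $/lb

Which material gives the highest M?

Normalizing units and computing the index:
  alloy Q: σ_y = 310.0 MPa, ρ = 1850 kg/m³, cost = 467.0 $/kg
  alloy J: σ_y = 181.0 MPa, ρ = 7230 kg/m³, cost = 0.8300 $/kg
  alloy F: σ_y = 49.90 MPa, ρ = 2334 kg/m³, cost = 0.05030 $/kg
  alloy Z: σ_y = 671.0 MPa, ρ = 7860 kg/m³, cost = 1.800 $/kg
  alloy B: σ_y = 207.0 MPa, ρ = 2787 kg/m³, cost = 2.230 $/kg
  alloy P: σ_y = 1020 MPa, ρ = 8160 kg/m³, cost = 50.70 $/kg
  alloy L: σ_y = 531.0 MPa, ρ = 3120 kg/m³, cost = 33.07 $/kg
  alloy F: M = 425 kN·m per $
  alloy Z: M = 47.4 kN·m per $
  alloy B: M = 33.3 kN·m per $
  alloy J: M = 30.2 kN·m per $
  alloy L: M = 5.15 kN·m per $
  alloy P: M = 2.47 kN·m per $
  alloy Q: M = 0.359 kN·m per $
Highest index: alloy F.

alloy F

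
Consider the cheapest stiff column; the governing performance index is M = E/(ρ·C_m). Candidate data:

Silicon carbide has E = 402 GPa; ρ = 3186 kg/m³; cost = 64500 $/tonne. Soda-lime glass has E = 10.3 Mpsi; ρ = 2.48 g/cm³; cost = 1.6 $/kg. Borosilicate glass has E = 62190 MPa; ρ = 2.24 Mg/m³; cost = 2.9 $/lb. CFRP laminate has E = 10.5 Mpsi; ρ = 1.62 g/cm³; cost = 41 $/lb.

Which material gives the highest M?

Normalizing units and computing the index:
  silicon carbide: E = 402.0 GPa, ρ = 3186 kg/m³, cost = 64.50 $/kg
  soda-lime glass: E = 71.02 GPa, ρ = 2480 kg/m³, cost = 1.600 $/kg
  borosilicate glass: E = 62.19 GPa, ρ = 2240 kg/m³, cost = 6.393 $/kg
  CFRP laminate: E = 72.39 GPa, ρ = 1620 kg/m³, cost = 90.39 $/kg
  soda-lime glass: M = 17.9 MN·m per $
  borosilicate glass: M = 4.34 MN·m per $
  silicon carbide: M = 1.96 MN·m per $
  CFRP laminate: M = 0.494 MN·m per $
Soda-lime glass ranks first.

soda-lime glass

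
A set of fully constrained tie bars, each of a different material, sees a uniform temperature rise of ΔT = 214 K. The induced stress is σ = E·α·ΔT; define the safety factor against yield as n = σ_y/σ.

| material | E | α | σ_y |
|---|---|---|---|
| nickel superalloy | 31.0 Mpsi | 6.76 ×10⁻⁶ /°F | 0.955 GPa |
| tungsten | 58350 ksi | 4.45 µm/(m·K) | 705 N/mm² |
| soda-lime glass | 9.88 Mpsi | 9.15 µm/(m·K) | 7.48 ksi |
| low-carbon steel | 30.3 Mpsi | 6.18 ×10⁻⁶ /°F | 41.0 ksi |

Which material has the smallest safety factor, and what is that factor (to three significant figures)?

soda-lime glass, n = 0.387

Per material, after unit conversion:
  nickel superalloy: E = 213.7, α = 12.2, σ_y = 955.0 → σ = 557 MPa, n = 1.72
  tungsten: E = 402.3, α = 4.45, σ_y = 705.0 → σ = 383 MPa, n = 1.84
  soda-lime glass: E = 68.12, α = 9.15, σ_y = 51.57 → σ = 133 MPa, n = 0.387
  low-carbon steel: E = 208.9, α = 11.1, σ_y = 282.7 → σ = 497 MPa, n = 0.568
Smallest n: soda-lime glass with n = 0.387.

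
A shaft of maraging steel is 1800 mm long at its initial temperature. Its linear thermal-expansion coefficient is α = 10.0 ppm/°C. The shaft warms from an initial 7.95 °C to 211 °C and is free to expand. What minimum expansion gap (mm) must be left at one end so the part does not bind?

3.65 mm

ΔT = 211 − 7.95 = 203.1 K.
ΔL = α·L₀·ΔT = 10.0×10⁻⁶ × 1800 mm × 203.1 K = 3.65 mm.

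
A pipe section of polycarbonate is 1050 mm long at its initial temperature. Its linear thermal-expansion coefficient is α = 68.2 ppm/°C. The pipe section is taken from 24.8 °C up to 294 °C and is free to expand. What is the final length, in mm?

1069.3 mm

ΔT = 294 − 24.8 = 269.2 K.
ΔL = α·L₀·ΔT = 68.2×10⁻⁶ × 1050 mm × 269.2 K = 19.3 mm.
L = L₀ + ΔL = 1050 + 19.3 = 1069.3 mm.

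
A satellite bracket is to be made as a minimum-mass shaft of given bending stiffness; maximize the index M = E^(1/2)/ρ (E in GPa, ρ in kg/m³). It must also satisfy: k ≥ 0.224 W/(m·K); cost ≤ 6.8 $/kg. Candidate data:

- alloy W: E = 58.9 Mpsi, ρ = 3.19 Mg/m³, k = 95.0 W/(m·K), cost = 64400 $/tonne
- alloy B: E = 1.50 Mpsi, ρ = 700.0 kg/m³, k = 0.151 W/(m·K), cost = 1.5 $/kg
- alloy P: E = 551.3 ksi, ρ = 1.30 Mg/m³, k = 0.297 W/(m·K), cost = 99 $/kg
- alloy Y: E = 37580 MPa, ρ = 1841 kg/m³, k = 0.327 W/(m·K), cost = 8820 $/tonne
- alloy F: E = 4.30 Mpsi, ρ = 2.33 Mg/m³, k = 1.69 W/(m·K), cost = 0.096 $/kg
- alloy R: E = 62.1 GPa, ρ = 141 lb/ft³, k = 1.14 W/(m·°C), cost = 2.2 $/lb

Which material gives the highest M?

alloy R

Screen on constraints: k ≥ 0.224 W/(m·K); cost ≤ 6.8 $/kg. Survivors: alloy F, alloy R.
Putting every candidate on a common basis:
  alloy F: E = 29.65 GPa, ρ = 2330 kg/m³
  alloy R: E = 62.10 GPa, ρ = 2259 kg/m³
  alloy R: M = 3.49×10⁻³
  alloy F: M = 2.34×10⁻³
Alloy R has the largest M.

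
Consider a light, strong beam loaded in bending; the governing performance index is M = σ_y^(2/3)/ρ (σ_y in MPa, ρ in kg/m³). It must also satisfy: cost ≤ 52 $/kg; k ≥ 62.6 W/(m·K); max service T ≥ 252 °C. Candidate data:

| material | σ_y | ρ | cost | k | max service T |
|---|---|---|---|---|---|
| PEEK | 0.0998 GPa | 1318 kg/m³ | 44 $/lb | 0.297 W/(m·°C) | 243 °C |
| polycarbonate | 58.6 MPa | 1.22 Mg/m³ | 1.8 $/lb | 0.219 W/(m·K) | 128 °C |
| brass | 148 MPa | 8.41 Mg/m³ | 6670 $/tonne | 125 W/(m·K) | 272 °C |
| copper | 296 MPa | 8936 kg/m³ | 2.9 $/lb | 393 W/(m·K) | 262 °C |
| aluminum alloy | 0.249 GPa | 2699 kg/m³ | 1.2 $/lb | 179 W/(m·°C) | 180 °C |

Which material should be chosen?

copper

Screen on constraints: cost ≤ 52 $/kg; k ≥ 62.6 W/(m·K); max service T ≥ 252 °C. Survivors: brass, copper.
In SI units:
  brass: σ_y = 148.0 MPa, ρ = 8410 kg/m³
  copper: σ_y = 296.0 MPa, ρ = 8936 kg/m³
  copper: M = 4.97×10⁻³
  brass: M = 3.33×10⁻³
Copper has the largest M.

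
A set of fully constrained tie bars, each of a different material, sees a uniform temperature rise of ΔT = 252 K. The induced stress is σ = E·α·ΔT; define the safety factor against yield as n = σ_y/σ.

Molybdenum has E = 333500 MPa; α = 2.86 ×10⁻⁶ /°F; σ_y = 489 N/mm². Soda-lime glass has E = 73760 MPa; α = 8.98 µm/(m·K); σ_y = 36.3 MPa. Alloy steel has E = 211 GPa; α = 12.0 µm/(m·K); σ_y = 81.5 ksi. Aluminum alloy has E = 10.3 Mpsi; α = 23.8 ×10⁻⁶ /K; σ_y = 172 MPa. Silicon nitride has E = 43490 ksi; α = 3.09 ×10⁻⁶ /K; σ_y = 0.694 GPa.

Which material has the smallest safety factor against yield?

Per material, after unit conversion:
  molybdenum: E = 333.5, α = 5.15, σ_y = 489.0 → σ = 433 MPa, n = 1.13
  soda-lime glass: E = 73.76, α = 8.98, σ_y = 36.30 → σ = 167 MPa, n = 0.217
  alloy steel: E = 211.0, α = 12.0, σ_y = 561.9 → σ = 638 MPa, n = 0.881
  aluminum alloy: E = 71.02, α = 23.8, σ_y = 172.0 → σ = 426 MPa, n = 0.404
  silicon nitride: E = 299.9, α = 3.09, σ_y = 694.0 → σ = 233 MPa, n = 2.97
The minimum is soda-lime glass at n = 0.217.

soda-lime glass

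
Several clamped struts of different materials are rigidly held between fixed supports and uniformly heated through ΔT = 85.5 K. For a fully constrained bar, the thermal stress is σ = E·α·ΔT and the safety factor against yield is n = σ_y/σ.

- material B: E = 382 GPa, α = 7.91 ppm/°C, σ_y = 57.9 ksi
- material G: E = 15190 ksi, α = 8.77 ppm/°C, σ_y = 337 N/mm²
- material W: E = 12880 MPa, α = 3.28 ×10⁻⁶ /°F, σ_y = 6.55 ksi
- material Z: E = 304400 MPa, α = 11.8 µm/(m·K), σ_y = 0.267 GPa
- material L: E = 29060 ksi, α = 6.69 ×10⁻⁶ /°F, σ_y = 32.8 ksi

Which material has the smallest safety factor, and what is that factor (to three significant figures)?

In consistent units (E in GPa, α in ×10⁻⁶/K, σ_y in MPa):
  material B: E = 382.0, α = 7.91, σ_y = 399.2 → σ = 258 MPa, n = 1.55
  material G: E = 104.7, α = 8.77, σ_y = 337.0 → σ = 78.5 MPa, n = 4.29
  material W: E = 12.88, α = 5.90, σ_y = 45.16 → σ = 6.50 MPa, n = 6.95
  material Z: E = 304.4, α = 11.8, σ_y = 267.0 → σ = 307 MPa, n = 0.869
  material L: E = 200.4, α = 12.0, σ_y = 226.1 → σ = 206 MPa, n = 1.10
The minimum is material Z at n = 0.869.

material Z, n = 0.869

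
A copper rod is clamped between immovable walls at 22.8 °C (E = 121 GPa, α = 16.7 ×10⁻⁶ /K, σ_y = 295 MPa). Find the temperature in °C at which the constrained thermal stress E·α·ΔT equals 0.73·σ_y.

E·α·ΔT = 215.3 MPa ⇒ ΔT = 215.3 / (121.0×10³ × 16.7×10⁻⁶) = 106.6 K.
T = 22.8 + 106.6 = 129.4 °C.

129 °C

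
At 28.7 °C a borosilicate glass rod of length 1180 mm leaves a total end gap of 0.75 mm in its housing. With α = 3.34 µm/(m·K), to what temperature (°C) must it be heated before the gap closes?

α·L₀·ΔT = 0.75 mm ⇒ ΔT = 0.75 / (3.34×10⁻⁶ × 1180.0) = 190.3 K.
T = 28.7 + 190.3 = 219.0 °C.

219 °C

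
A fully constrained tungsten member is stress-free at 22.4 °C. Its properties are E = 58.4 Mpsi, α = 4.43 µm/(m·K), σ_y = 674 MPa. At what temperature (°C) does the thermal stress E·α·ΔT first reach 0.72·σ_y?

294 °C

E = 58.4 Mpsi = 402.7 GPa.
E·α·ΔT = 485.3 MPa ⇒ ΔT = 485.3 / (402.7×10³ × 4.43×10⁻⁶) = 272.1 K.
T = 22.4 + 272.1 = 294.5 °C.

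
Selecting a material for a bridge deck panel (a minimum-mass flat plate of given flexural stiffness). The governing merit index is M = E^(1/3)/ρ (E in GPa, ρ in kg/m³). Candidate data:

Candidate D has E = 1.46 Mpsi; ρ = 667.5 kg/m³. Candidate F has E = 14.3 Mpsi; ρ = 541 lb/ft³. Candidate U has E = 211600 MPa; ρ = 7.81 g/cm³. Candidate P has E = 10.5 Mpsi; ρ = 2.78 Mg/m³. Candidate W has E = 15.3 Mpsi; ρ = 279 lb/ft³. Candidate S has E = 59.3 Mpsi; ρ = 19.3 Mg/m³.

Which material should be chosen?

candidate D

Putting every candidate on a common basis:
  candidate D: E = 10.07 GPa, ρ = 667.5 kg/m³
  candidate F: E = 98.60 GPa, ρ = 8666 kg/m³
  candidate U: E = 211.6 GPa, ρ = 7810 kg/m³
  candidate P: E = 72.39 GPa, ρ = 2780 kg/m³
  candidate W: E = 105.5 GPa, ρ = 4469 kg/m³
  candidate S: E = 408.9 GPa, ρ = 19300 kg/m³
  candidate D: M = 3.23×10⁻³
  candidate P: M = 1.50×10⁻³
  candidate W: M = 1.06×10⁻³
  candidate U: M = 0.763×10⁻³
  candidate F: M = 0.533×10⁻³
  candidate S: M = 0.385×10⁻³
The maximum is for candidate D.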